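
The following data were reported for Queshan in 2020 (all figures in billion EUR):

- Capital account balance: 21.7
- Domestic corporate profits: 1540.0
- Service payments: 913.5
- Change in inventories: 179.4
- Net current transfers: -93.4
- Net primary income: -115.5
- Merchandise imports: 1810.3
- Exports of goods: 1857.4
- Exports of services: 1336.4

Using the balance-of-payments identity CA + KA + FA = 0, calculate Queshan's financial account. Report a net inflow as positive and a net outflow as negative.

-282.8

Goods balance = 1857.4 - 1810.3 = 47.1
Services balance = 1336.4 - 913.5 = 422.9
Trade balance (goods + services) = 47.1 + 422.9 = 470.0
Net primary income = -115.5
Net secondary income = -93.4
Current account = 470.0 + (-115.5) + (-93.4) = 261.1
Financial account = -(261.1 + 21.7) = -282.8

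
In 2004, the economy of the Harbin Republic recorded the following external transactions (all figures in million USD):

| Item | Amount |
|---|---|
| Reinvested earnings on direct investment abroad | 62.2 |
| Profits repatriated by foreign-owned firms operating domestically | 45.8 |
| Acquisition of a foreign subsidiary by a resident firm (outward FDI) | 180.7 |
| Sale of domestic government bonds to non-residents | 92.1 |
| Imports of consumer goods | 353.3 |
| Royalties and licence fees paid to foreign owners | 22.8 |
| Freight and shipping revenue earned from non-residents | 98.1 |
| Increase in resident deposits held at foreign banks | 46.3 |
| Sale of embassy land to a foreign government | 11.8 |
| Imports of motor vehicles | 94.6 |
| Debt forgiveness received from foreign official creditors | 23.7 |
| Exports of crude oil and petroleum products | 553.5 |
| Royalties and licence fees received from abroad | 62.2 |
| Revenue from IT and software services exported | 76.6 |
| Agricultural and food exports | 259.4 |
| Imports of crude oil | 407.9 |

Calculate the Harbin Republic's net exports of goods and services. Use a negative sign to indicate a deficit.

Goods: 553.5 - 94.6 + 259.4 - 407.9 - 353.3 = -42.9
Services: 62.2 - 22.8 + 98.1 + 76.6 = 214.1
Trade balance = -42.9 + 214.1 = 171.2
(Excluded from the trade balance — primary income: reinvested earnings on direct investment abroad 62.2, profits repatriated by foreign-owned firms operating domestically 45.8; financial account: acquisition of a foreign subsidiary by a resident firm (outward FDI) 180.7, sale of domestic government bonds to non-residents 92.1, increase in resident deposits held at foreign banks 46.3; capital account: sale of embassy land to a foreign government 11.8, debt forgiveness received from foreign official creditors 23.7.)

171.2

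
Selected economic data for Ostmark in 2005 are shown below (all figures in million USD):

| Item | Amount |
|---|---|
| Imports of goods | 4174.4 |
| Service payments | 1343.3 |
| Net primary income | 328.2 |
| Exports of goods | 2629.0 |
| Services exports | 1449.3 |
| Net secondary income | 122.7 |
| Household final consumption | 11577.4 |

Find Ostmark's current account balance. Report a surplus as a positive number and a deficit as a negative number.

-988.5

Goods balance = 2629.0 - 4174.4 = -1545.4
Services balance = 1449.3 - 1343.3 = 106.0
Trade balance (goods + services) = -1545.4 + 106.0 = -1439.4
Net primary income = 328.2
Net secondary income = 122.7
Current account = -1439.4 + 328.2 + 122.7 = -988.5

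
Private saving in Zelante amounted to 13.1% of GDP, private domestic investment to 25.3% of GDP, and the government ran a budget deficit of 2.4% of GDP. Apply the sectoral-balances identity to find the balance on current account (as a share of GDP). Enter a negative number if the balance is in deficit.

-14.6

By the sectoral-balances identity, CA = (S_private - I) + (T - G).
Private balance = 13.1 - 25.3 = -12.2
Government balance (T - G) = -2.4
CA = -12.2 + (-2.4) = -14.6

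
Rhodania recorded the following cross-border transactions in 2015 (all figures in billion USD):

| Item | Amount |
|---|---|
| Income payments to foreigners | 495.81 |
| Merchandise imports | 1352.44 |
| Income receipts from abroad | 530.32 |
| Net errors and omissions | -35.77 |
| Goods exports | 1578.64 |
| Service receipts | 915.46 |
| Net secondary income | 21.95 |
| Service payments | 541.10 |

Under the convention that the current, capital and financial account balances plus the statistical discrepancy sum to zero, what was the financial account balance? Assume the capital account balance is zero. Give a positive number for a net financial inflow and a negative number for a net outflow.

-621.25

Goods balance = 1578.64 - 1352.44 = 226.20
Services balance = 915.46 - 541.10 = 374.36
Trade balance (goods + services) = 226.20 + 374.36 = 600.56
Net primary income = 530.32 - 495.81 = 34.51
Net secondary income = 21.95
Current account = 600.56 + 34.51 + 21.95 = 657.02
Financial account = -(657.02 + (-35.77)) = -621.25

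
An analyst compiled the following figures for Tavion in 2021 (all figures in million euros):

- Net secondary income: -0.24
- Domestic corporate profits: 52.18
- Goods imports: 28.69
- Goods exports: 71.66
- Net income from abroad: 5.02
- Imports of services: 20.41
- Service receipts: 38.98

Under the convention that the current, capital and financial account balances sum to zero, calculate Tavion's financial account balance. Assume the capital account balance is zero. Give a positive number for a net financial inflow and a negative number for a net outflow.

Goods balance = 71.66 - 28.69 = 42.97
Services balance = 38.98 - 20.41 = 18.57
Trade balance (goods + services) = 42.97 + 18.57 = 61.54
Net primary income = 5.02
Net secondary income = -0.24
Current account = 61.54 + 5.02 + (-0.24) = 66.32
Financial account = -(66.32) = -66.32

-66.32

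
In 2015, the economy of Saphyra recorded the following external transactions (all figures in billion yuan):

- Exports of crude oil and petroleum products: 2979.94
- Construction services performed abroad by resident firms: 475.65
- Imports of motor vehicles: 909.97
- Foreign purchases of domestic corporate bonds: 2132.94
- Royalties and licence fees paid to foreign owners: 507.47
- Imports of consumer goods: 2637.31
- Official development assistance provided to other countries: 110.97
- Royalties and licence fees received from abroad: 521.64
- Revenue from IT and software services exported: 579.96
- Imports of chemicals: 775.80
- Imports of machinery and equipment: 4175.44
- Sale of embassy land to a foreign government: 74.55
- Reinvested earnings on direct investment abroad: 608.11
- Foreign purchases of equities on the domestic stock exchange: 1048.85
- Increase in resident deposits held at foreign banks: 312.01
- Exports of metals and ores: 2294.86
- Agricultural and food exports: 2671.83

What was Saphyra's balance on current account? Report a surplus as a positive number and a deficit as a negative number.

Goods: -4175.44 - 775.80 - 2637.31 + 2294.86 - 909.97 + 2671.83 + 2979.94 = -551.89
Services: 579.96 + 475.65 - 507.47 + 521.64 = 1069.78
Primary income: 608.11
Secondary income: -110.97
Current account = (-551.89) + 1069.78 + 608.11 + (-110.97) = 1015.03
(Excluded from the current account — financial account: foreign purchases of domestic corporate bonds 2132.94, foreign purchases of equities on the domestic stock exchange 1048.85, increase in resident deposits held at foreign banks 312.01; capital account: sale of embassy land to a foreign government 74.55.)

1015.03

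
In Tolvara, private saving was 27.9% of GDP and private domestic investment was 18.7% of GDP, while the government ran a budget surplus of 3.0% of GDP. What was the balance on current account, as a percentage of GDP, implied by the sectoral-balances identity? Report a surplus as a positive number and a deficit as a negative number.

12.2

By the sectoral-balances identity, CA = (S_private - I) + (T - G).
Private balance = 27.9 - 18.7 = 9.2
Government balance (T - G) = 3.0
CA = 9.2 + 3.0 = 12.2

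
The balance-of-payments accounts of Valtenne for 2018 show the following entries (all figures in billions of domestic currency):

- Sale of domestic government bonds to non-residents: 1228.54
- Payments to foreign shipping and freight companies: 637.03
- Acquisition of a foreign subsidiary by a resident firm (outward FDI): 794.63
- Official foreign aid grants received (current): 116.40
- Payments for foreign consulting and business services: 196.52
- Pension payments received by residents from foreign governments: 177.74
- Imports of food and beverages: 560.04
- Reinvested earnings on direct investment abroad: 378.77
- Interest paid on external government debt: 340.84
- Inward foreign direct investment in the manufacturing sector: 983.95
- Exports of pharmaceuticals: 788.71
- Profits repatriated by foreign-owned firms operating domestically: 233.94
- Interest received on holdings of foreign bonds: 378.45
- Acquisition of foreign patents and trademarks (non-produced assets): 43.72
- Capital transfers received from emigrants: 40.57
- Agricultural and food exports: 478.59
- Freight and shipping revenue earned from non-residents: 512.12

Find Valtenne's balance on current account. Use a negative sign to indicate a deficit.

Goods: 788.71 + 478.59 - 560.04 = 707.26
Services: -196.52 + 512.12 - 637.03 = -321.43
Primary income: -340.84 + 378.77 - 233.94 + 378.45 = 182.44
Secondary income: 177.74 + 116.40 = 294.14
Current account = 707.26 + (-321.43) + 182.44 + 294.14 = 862.41
(Excluded from the current account — financial account: sale of domestic government bonds to non-residents 1228.54, acquisition of a foreign subsidiary by a resident firm (outward FDI) 794.63, inward foreign direct investment in the manufacturing sector 983.95; capital account: acquisition of foreign patents and trademarks (non-produced assets) 43.72, capital transfers received from emigrants 40.57.)

862.41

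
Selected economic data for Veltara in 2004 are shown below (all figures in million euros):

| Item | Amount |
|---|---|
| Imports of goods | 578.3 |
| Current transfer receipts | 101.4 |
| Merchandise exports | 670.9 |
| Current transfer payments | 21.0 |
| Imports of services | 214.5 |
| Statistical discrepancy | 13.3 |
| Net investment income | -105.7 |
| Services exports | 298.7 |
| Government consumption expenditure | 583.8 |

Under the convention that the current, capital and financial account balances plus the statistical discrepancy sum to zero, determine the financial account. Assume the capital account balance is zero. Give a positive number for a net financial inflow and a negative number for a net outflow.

Goods balance = 670.9 - 578.3 = 92.6
Services balance = 298.7 - 214.5 = 84.2
Trade balance (goods + services) = 92.6 + 84.2 = 176.8
Net primary income = -105.7
Net secondary income = 101.4 - 21.0 = 80.4
Current account = 176.8 + (-105.7) + 80.4 = 151.5
Financial account = -(151.5 + 13.3) = -164.8

-164.8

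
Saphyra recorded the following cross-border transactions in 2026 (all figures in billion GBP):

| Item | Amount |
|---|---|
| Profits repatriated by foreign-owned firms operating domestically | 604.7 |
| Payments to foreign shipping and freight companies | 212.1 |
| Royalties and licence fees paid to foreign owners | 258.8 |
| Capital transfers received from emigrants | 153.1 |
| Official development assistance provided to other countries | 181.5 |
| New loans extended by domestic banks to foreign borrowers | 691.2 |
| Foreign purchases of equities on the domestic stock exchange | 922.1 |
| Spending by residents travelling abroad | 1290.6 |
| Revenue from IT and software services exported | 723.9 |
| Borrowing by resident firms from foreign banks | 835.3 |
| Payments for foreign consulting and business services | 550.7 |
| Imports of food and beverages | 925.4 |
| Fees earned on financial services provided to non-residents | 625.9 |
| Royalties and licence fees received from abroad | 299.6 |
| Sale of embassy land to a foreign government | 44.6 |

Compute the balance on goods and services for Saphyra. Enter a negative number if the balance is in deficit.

Goods: -925.4
Services: -1290.6 - 258.8 + 299.6 - 212.1 - 550.7 + 625.9 + 723.9 = -662.8
Trade balance = -925.4 + (-662.8) = -1588.2
(Excluded from the trade balance — primary income: profits repatriated by foreign-owned firms operating domestically 604.7; capital account: capital transfers received from emigrants 153.1, sale of embassy land to a foreign government 44.6; secondary income: official development assistance provided to other countries 181.5; financial account: new loans extended by domestic banks to foreign borrowers 691.2, foreign purchases of equities on the domestic stock exchange 922.1, borrowing by resident firms from foreign banks 835.3.)

-1588.2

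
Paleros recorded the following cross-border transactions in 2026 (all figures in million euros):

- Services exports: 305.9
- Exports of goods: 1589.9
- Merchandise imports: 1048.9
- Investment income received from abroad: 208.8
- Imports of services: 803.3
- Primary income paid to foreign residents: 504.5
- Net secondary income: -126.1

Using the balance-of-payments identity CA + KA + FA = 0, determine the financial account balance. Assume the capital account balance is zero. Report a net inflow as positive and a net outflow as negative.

Goods balance = 1589.9 - 1048.9 = 541.0
Services balance = 305.9 - 803.3 = -497.4
Trade balance (goods + services) = 541.0 + (-497.4) = 43.6
Net primary income = 208.8 - 504.5 = -295.7
Net secondary income = -126.1
Current account = 43.6 + (-295.7) + (-126.1) = -378.2
Financial account = -(-378.2) = 378.2

378.2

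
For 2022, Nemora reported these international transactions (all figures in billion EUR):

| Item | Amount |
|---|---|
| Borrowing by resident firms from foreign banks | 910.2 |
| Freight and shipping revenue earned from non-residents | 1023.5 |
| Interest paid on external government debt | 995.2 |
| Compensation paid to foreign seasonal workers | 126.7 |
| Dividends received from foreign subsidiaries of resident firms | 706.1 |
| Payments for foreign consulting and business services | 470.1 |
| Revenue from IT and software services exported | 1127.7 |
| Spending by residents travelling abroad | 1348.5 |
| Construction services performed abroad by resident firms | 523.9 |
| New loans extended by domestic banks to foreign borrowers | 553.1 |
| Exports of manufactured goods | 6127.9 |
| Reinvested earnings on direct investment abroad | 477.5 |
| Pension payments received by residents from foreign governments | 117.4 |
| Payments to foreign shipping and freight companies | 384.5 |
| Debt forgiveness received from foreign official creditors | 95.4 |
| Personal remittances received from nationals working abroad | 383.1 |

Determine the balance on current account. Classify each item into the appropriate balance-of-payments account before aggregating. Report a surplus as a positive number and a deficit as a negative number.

Goods: 6127.9
Services: -470.1 - 1348.5 + 1023.5 + 1127.7 - 384.5 + 523.9 = 472.0
Primary income: -126.7 + 706.1 - 995.2 + 477.5 = 61.7
Secondary income: 117.4 + 383.1 = 500.5
Current account = 6127.9 + 472.0 + 61.7 + 500.5 = 7162.1
(Excluded from the current account — financial account: borrowing by resident firms from foreign banks 910.2, new loans extended by domestic banks to foreign borrowers 553.1; capital account: debt forgiveness received from foreign official creditors 95.4.)

7162.1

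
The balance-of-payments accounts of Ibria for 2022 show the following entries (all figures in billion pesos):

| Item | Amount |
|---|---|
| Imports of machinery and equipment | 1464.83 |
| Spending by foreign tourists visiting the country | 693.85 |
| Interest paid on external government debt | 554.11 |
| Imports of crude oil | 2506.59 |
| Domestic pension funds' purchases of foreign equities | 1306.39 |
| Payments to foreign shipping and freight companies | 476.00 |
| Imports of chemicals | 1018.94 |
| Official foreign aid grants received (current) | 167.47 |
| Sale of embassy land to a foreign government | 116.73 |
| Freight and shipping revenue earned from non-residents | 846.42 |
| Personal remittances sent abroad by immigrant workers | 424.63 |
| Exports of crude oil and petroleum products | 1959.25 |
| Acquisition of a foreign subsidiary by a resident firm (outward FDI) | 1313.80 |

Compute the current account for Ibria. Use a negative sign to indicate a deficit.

Goods: 1959.25 - 2506.59 - 1464.83 - 1018.94 = -3031.11
Services: 846.42 + 693.85 - 476.00 = 1064.27
Primary income: -554.11
Secondary income: 167.47 - 424.63 = -257.16
Current account = (-3031.11) + 1064.27 + (-554.11) + (-257.16) = -2778.11
(Excluded from the current account — financial account: domestic pension funds' purchases of foreign equities 1306.39, acquisition of a foreign subsidiary by a resident firm (outward FDI) 1313.80; capital account: sale of embassy land to a foreign government 116.73.)

-2778.11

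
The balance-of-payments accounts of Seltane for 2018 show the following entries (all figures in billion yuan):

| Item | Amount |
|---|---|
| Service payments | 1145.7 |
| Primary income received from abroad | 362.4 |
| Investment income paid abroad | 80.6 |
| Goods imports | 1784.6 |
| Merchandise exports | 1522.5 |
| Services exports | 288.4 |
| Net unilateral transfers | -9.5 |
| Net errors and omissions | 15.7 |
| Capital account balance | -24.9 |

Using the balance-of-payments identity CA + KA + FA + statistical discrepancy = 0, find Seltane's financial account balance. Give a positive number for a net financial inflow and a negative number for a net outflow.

856.3

Goods balance = 1522.5 - 1784.6 = -262.1
Services balance = 288.4 - 1145.7 = -857.3
Trade balance (goods + services) = -262.1 + (-857.3) = -1119.4
Net primary income = 362.4 - 80.6 = 281.8
Net secondary income = -9.5
Current account = -1119.4 + 281.8 + (-9.5) = -847.1
Financial account = -(-847.1 + (-24.9) + 15.7) = 856.3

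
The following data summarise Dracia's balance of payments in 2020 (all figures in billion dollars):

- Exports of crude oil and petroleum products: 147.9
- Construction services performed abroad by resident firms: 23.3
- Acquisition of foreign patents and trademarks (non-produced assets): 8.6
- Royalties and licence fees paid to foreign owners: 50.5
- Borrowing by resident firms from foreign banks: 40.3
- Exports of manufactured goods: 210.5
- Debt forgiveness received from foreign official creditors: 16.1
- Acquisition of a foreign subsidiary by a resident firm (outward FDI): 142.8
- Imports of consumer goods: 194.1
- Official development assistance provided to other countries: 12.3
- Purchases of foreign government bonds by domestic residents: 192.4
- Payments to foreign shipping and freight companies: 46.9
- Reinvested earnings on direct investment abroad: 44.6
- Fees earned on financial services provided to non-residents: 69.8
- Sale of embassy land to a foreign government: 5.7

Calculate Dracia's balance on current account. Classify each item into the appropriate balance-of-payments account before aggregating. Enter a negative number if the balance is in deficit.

Goods: -194.1 + 210.5 + 147.9 = 164.3
Services: 23.3 - 50.5 + 69.8 - 46.9 = -4.3
Primary income: 44.6
Secondary income: -12.3
Current account = 164.3 + (-4.3) + 44.6 + (-12.3) = 192.3
(Excluded from the current account — capital account: acquisition of foreign patents and trademarks (non-produced assets) 8.6, debt forgiveness received from foreign official creditors 16.1, sale of embassy land to a foreign government 5.7; financial account: borrowing by resident firms from foreign banks 40.3, acquisition of a foreign subsidiary by a resident firm (outward FDI) 142.8, purchases of foreign government bonds by domestic residents 192.4.)

192.3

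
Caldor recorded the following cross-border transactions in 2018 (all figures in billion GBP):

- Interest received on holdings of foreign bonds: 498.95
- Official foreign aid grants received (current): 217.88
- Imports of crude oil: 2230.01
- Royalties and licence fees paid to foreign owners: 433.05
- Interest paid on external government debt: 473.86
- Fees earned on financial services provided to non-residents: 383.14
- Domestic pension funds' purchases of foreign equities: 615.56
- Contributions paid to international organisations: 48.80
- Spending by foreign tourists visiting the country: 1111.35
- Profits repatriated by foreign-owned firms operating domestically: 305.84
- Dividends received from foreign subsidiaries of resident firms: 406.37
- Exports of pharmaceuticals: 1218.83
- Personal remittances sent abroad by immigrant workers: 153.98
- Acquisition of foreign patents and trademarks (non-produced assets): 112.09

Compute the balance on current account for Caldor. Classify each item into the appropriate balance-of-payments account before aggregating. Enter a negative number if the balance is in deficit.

190.98

Goods: 1218.83 - 2230.01 = -1011.18
Services: -433.05 + 1111.35 + 383.14 = 1061.44
Primary income: -473.86 - 305.84 + 406.37 + 498.95 = 125.62
Secondary income: -48.80 + 217.88 - 153.98 = 15.10
Current account = (-1011.18) + 1061.44 + 125.62 + 15.10 = 190.98
(Excluded from the current account — financial account: domestic pension funds' purchases of foreign equities 615.56; capital account: acquisition of foreign patents and trademarks (non-produced assets) 112.09.)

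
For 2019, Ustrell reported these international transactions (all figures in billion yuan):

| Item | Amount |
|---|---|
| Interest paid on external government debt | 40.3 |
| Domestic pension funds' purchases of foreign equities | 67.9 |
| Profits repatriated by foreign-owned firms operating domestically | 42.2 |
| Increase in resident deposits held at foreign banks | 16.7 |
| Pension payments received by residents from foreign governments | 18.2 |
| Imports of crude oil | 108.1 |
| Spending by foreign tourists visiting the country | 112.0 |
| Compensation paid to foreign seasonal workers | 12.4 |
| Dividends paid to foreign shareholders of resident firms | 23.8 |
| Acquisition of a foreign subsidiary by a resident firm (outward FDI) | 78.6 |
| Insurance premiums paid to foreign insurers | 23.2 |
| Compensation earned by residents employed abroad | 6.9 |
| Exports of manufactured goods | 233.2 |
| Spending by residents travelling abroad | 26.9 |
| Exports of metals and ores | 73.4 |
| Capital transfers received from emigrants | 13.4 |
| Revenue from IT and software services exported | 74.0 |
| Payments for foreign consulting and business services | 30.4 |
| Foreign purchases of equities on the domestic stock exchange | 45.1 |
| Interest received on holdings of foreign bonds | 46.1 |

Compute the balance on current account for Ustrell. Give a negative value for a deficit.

256.5

Goods: -108.1 + 73.4 + 233.2 = 198.5
Services: -26.9 + 112.0 + 74.0 - 23.2 - 30.4 = 105.5
Primary income: -42.2 - 40.3 + 46.1 - 12.4 + 6.9 - 23.8 = -65.7
Secondary income: 18.2
Current account = 198.5 + 105.5 + (-65.7) + 18.2 = 256.5
(Excluded from the current account — financial account: domestic pension funds' purchases of foreign equities 67.9, increase in resident deposits held at foreign banks 16.7, acquisition of a foreign subsidiary by a resident firm (outward FDI) 78.6, foreign purchases of equities on the domestic stock exchange 45.1; capital account: capital transfers received from emigrants 13.4.)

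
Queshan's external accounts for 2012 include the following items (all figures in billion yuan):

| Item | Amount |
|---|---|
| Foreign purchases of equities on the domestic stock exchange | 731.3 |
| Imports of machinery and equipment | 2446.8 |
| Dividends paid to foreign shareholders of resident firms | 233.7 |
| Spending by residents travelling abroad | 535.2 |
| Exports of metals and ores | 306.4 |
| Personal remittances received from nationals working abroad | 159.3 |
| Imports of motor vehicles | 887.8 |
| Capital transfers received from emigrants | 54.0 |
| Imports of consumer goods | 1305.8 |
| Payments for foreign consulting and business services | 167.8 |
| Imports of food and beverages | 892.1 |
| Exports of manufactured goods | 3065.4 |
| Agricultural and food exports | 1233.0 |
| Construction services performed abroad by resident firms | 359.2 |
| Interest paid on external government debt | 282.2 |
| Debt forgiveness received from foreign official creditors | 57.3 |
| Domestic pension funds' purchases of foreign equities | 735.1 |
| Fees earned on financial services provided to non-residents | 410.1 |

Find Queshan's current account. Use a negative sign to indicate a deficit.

Goods: -2446.8 - 892.1 - 887.8 + 1233.0 - 1305.8 + 306.4 + 3065.4 = -927.7
Services: -535.2 - 167.8 + 410.1 + 359.2 = 66.3
Primary income: -282.2 - 233.7 = -515.9
Secondary income: 159.3
Current account = (-927.7) + 66.3 + (-515.9) + 159.3 = -1218.0
(Excluded from the current account — financial account: foreign purchases of equities on the domestic stock exchange 731.3, domestic pension funds' purchases of foreign equities 735.1; capital account: capital transfers received from emigrants 54.0, debt forgiveness received from foreign official creditors 57.3.)

-1218.0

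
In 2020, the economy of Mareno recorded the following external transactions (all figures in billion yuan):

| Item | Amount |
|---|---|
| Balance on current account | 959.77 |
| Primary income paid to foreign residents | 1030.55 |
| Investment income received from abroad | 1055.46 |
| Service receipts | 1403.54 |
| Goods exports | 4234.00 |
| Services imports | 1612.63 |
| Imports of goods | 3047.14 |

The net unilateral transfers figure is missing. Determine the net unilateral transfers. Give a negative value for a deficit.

-42.91

Current account = goods balance + services balance + net primary income + net secondary income
Sum of the known components = 1002.68
Net unilateral transfers = CA - (known components) = 959.77 - 1002.68 = -42.91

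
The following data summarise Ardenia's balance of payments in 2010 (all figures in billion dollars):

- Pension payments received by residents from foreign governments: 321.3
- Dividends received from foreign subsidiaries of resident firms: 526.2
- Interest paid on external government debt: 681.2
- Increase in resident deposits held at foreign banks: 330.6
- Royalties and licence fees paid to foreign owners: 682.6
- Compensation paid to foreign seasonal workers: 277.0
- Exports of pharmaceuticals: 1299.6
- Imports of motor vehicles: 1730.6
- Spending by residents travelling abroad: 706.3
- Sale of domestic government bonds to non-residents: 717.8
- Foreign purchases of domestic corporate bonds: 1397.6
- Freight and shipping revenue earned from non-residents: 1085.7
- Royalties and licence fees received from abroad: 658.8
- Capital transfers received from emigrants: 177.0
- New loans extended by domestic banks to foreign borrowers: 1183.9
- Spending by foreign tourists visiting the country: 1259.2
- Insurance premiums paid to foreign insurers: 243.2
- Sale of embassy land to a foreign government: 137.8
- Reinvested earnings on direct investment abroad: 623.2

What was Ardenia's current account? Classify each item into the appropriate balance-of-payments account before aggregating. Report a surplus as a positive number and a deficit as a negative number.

Goods: 1299.6 - 1730.6 = -431.0
Services: -243.2 + 1259.2 - 682.6 - 706.3 + 658.8 + 1085.7 = 1371.6
Primary income: 526.2 - 681.2 - 277.0 + 623.2 = 191.2
Secondary income: 321.3
Current account = (-431.0) + 1371.6 + 191.2 + 321.3 = 1453.1
(Excluded from the current account — financial account: increase in resident deposits held at foreign banks 330.6, sale of domestic government bonds to non-residents 717.8, foreign purchases of domestic corporate bonds 1397.6, new loans extended by domestic banks to foreign borrowers 1183.9; capital account: capital transfers received from emigrants 177.0, sale of embassy land to a foreign government 137.8.)

1453.1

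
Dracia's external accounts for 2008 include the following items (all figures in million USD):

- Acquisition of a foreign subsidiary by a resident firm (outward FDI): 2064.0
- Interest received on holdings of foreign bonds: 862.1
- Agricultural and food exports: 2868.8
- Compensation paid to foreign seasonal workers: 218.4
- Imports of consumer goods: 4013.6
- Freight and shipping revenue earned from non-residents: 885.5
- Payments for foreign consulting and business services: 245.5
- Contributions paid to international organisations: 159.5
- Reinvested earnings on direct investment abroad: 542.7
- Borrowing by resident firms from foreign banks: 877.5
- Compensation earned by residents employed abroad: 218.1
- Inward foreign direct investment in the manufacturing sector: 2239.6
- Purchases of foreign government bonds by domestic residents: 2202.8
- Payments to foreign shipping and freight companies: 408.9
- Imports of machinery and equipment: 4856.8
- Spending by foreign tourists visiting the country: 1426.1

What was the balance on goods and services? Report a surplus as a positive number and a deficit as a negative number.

-4344.4

Goods: 2868.8 - 4856.8 - 4013.6 = -6001.6
Services: -245.5 + 885.5 - 408.9 + 1426.1 = 1657.2
Trade balance = -6001.6 + 1657.2 = -4344.4
(Excluded from the trade balance — financial account: acquisition of a foreign subsidiary by a resident firm (outward FDI) 2064.0, borrowing by resident firms from foreign banks 877.5, inward foreign direct investment in the manufacturing sector 2239.6, purchases of foreign government bonds by domestic residents 2202.8; primary income: interest received on holdings of foreign bonds 862.1, compensation paid to foreign seasonal workers 218.4, reinvested earnings on direct investment abroad 542.7, compensation earned by residents employed abroad 218.1; secondary income: contributions paid to international organisations 159.5.)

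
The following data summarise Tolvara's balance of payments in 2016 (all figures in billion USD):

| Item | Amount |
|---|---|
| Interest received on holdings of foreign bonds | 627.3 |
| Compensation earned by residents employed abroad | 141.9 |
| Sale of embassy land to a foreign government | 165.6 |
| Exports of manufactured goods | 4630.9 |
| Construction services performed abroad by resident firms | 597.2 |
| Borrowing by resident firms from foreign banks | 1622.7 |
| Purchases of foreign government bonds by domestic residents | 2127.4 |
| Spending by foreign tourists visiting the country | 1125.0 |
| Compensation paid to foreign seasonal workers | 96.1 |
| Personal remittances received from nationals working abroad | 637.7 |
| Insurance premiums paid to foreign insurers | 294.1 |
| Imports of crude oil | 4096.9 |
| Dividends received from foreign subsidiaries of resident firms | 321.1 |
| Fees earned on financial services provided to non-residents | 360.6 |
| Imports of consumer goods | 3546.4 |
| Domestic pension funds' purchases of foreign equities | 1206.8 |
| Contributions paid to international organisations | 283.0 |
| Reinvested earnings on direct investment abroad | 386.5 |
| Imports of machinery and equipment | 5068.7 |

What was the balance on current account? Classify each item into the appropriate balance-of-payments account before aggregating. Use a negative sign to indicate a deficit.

-4557.0

Goods: -5068.7 - 4096.9 + 4630.9 - 3546.4 = -8081.1
Services: 597.2 - 294.1 + 360.6 + 1125.0 = 1788.7
Primary income: -96.1 + 141.9 + 386.5 + 627.3 + 321.1 = 1380.7
Secondary income: 637.7 - 283.0 = 354.7
Current account = (-8081.1) + 1788.7 + 1380.7 + 354.7 = -4557.0
(Excluded from the current account — capital account: sale of embassy land to a foreign government 165.6; financial account: borrowing by resident firms from foreign banks 1622.7, purchases of foreign government bonds by domestic residents 2127.4, domestic pension funds' purchases of foreign equities 1206.8.)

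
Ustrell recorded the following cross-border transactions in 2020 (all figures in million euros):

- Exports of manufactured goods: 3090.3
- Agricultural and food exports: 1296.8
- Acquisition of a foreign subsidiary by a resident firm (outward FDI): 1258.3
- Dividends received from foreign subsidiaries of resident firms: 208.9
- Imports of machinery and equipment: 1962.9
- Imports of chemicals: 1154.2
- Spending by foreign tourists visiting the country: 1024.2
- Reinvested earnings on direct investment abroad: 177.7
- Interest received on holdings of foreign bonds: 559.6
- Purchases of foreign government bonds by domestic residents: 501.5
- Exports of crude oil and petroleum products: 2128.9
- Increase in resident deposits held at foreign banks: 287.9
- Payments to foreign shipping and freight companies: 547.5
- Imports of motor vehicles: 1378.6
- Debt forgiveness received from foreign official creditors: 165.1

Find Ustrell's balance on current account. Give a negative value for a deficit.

3443.2

Goods: -1962.9 - 1154.2 + 1296.8 + 2128.9 - 1378.6 + 3090.3 = 2020.3
Services: 1024.2 - 547.5 = 476.7
Primary income: 177.7 + 208.9 + 559.6 = 946.2
Current account = 2020.3 + 476.7 + 946.2 = 3443.2
(Excluded from the current account — financial account: acquisition of a foreign subsidiary by a resident firm (outward FDI) 1258.3, purchases of foreign government bonds by domestic residents 501.5, increase in resident deposits held at foreign banks 287.9; capital account: debt forgiveness received from foreign official creditors 165.1.)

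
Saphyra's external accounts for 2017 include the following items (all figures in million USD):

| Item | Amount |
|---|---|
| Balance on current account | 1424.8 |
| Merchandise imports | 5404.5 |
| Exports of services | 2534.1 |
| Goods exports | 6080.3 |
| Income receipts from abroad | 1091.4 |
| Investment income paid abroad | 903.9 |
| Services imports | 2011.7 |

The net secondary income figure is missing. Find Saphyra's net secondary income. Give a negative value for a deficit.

Current account = goods balance + services balance + net primary income + net secondary income
Sum of the known components = 1385.7
Net secondary income = CA - (known components) = 1424.8 - 1385.7 = 39.1

39.1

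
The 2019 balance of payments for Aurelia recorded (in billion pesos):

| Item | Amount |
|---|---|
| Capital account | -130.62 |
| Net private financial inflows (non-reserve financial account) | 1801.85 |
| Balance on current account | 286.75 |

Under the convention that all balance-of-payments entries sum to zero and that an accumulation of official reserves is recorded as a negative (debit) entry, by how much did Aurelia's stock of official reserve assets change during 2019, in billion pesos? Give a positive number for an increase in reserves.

Official reserve transactions balance = -(286.75 + (-130.62) + 1801.85) = -1957.98
An accumulation of reserves is recorded as a debit (negative entry), so the change in the stock of reserves is the negative of that balance.
Change in official reserves = -(-1957.98) = 1957.98

1957.98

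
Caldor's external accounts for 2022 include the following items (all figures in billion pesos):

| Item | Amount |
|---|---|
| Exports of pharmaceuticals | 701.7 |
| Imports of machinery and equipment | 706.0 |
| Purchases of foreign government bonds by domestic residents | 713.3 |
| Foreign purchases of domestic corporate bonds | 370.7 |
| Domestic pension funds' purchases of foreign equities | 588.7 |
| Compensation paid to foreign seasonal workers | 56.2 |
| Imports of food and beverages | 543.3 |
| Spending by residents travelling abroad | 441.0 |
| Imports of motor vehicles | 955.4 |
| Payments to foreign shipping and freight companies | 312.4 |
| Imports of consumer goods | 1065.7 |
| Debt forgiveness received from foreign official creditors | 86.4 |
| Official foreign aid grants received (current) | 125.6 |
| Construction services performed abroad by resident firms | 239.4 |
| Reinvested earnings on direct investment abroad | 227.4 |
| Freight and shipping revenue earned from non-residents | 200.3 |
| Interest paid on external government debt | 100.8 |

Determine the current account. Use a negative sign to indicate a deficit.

-2686.4

Goods: -706.0 - 543.3 - 1065.7 - 955.4 + 701.7 = -2568.7
Services: -441.0 - 312.4 + 200.3 + 239.4 = -313.7
Primary income: 227.4 - 56.2 - 100.8 = 70.4
Secondary income: 125.6
Current account = (-2568.7) + (-313.7) + 70.4 + 125.6 = -2686.4
(Excluded from the current account — financial account: purchases of foreign government bonds by domestic residents 713.3, foreign purchases of domestic corporate bonds 370.7, domestic pension funds' purchases of foreign equities 588.7; capital account: debt forgiveness received from foreign official creditors 86.4.)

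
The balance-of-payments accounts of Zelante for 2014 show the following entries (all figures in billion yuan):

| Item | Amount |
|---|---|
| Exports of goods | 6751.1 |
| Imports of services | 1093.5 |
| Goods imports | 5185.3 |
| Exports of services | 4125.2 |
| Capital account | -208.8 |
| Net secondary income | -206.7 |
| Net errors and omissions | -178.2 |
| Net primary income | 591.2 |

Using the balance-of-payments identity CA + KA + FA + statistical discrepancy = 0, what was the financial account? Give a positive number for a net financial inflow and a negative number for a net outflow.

-4595.0

Goods balance = 6751.1 - 5185.3 = 1565.8
Services balance = 4125.2 - 1093.5 = 3031.7
Trade balance (goods + services) = 1565.8 + 3031.7 = 4597.5
Net primary income = 591.2
Net secondary income = -206.7
Current account = 4597.5 + 591.2 + (-206.7) = 4982.0
Financial account = -(4982.0 + (-208.8) + (-178.2)) = -4595.0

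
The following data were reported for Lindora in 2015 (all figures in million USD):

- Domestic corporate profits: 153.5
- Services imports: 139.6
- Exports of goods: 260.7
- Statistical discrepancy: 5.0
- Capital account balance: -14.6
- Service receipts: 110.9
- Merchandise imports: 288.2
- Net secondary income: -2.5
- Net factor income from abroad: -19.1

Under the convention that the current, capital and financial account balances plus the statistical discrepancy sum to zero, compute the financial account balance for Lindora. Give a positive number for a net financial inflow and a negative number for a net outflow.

Goods balance = 260.7 - 288.2 = -27.5
Services balance = 110.9 - 139.6 = -28.7
Trade balance (goods + services) = -27.5 + (-28.7) = -56.2
Net primary income = -19.1
Net secondary income = -2.5
Current account = -56.2 + (-19.1) + (-2.5) = -77.8
Financial account = -(-77.8 + (-14.6) + 5.0) = 87.4

87.4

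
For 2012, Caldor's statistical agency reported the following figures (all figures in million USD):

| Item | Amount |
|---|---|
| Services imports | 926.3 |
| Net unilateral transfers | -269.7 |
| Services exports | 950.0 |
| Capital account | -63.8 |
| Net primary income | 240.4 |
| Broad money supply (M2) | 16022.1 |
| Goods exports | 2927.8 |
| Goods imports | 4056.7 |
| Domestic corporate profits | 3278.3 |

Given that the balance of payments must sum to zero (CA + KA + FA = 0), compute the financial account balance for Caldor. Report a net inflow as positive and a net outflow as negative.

1198.3

Goods balance = 2927.8 - 4056.7 = -1128.9
Services balance = 950.0 - 926.3 = 23.7
Trade balance (goods + services) = -1128.9 + 23.7 = -1105.2
Net primary income = 240.4
Net secondary income = -269.7
Current account = -1105.2 + 240.4 + (-269.7) = -1134.5
Financial account = -(-1134.5 + (-63.8)) = 1198.3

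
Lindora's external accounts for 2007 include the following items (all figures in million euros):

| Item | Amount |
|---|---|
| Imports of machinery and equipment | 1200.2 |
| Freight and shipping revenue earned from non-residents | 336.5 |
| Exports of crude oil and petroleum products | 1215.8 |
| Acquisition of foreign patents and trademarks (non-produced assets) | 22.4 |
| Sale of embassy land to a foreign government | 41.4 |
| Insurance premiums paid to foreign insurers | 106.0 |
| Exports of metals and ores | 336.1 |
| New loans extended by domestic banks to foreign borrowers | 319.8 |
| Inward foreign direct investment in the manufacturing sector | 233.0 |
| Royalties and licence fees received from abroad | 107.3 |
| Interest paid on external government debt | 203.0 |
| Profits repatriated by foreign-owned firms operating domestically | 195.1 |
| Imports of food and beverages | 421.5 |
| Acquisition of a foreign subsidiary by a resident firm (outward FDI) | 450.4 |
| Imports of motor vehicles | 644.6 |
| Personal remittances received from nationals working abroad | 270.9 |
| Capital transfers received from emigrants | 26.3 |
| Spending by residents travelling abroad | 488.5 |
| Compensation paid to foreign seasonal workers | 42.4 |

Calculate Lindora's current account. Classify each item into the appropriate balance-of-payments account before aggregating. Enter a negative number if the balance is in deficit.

-1034.7

Goods: -644.6 - 421.5 + 336.1 + 1215.8 - 1200.2 = -714.4
Services: -488.5 + 336.5 + 107.3 - 106.0 = -150.7
Primary income: -42.4 - 203.0 - 195.1 = -440.5
Secondary income: 270.9
Current account = (-714.4) + (-150.7) + (-440.5) + 270.9 = -1034.7
(Excluded from the current account — capital account: acquisition of foreign patents and trademarks (non-produced assets) 22.4, sale of embassy land to a foreign government 41.4, capital transfers received from emigrants 26.3; financial account: new loans extended by domestic banks to foreign borrowers 319.8, inward foreign direct investment in the manufacturing sector 233.0, acquisition of a foreign subsidiary by a resident firm (outward FDI) 450.4.)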